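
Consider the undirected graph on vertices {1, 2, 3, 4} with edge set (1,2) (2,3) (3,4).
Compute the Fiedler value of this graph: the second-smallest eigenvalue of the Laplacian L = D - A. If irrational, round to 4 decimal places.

0.5858

With the vertex order [1, 2, 3, 4], the degrees are [1, 2, 2, 1], giving D = diag(1, 2, 2, 1) and L = D - A. The smallest Laplacian eigenvalue is always 0. The next one, lambda_2 = 0.5858, measures how hard the graph is to disconnect: larger values mean better connectivity. The largest eigenvalue, 3.4142, is at most the vertex count 4.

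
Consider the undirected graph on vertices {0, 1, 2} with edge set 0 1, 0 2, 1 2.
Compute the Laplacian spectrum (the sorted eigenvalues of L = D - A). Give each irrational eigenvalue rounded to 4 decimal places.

With the vertex order [0, 1, 2], the degrees are [2, 2, 2], giving D = diag(2, 2, 2) and L = D - A. L is symmetric positive semidefinite, so every eigenvalue is real and nonnegative. The largest eigenvalue, 3, is at most the vertex count 3. There is one zero in the spectrum, matching the 1 component.

[0, 3, 3]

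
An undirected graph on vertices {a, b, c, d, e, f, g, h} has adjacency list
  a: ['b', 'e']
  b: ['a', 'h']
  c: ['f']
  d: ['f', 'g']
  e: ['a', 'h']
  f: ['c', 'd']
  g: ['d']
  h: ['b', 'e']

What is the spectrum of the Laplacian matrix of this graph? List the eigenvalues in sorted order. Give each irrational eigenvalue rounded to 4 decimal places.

Reading degrees in the order [a, b, c, d, e, f, g, h] gives [2, 2, 1, 2, 2, 2, 1, 2]; set D = diag(2, 2, 1, 2, 2, 2, 1, 2) and form L = D - A. Since every row of L sums to 0, the all-ones vector is in the kernel and 0 is an eigenvalue. The 2 zero eigenvalues correspond to the 2 connected components. The largest eigenvalue, 4, is at most the vertex count 8. There are 2 zeros in the spectrum, matching the 2 components.

[0, 0, 0.5858, 2, 2, 2, 3.4142, 4]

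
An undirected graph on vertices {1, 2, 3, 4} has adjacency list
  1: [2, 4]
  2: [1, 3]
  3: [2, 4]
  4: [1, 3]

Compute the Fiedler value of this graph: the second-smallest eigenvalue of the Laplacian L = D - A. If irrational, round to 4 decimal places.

2

With the vertex order [1, 2, 3, 4], the degrees are [2, 2, 2, 2], giving D = diag(2, 2, 2, 2) and L = D - A. The smallest Laplacian eigenvalue is always 0. The next one, lambda_2 = 2, measures how hard the graph is to disconnect: larger values mean better connectivity. The eigenvalues sum to 8, which equals trace(L) = 2|E|.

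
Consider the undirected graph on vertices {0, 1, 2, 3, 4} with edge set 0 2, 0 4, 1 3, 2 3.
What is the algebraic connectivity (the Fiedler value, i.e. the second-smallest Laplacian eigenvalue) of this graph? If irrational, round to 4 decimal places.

With the vertex order [0, 1, 2, 3, 4], the degrees are [2, 1, 2, 2, 1], giving D = diag(2, 1, 2, 2, 1) and L = D - A. Computing the eigenvalues of L and sorting gives [0, 0.3820, 1.3820, 2.6180, 3.6180]. The Fiedler value lambda_2 = 0.3820 is strictly positive, so the graph is connected. By the matrix-tree theorem the graph has (1/5) * product of the nonzero eigenvalues = 1 spanning tree.

0.3820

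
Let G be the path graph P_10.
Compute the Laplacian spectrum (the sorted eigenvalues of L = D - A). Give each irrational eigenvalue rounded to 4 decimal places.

The graph has 10 vertices and degree multiset [2, 2, 2, 2, 2, 2, 2, 2, 1, 1]; D is the diagonal matrix of degrees and L = D - A. Since every row of L sums to 0, the all-ones vector is in the kernel and 0 is an eigenvalue. The eigenvalues sum to 18, which equals trace(L) = 2|E|. By the matrix-tree theorem the graph has (1/10) * product of the nonzero eigenvalues = 1 spanning tree.

[0, 0.0979, 0.3820, 0.8244, 1.3820, 2, 2.6180, 3.1756, 3.6180, 3.9021]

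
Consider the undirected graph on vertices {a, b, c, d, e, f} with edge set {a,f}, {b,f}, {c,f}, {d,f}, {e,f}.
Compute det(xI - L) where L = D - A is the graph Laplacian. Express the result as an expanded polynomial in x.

With the vertex order [a, b, c, d, e, f], the degrees are [1, 1, 1, 1, 1, 5], giving D = diag(1, 1, 1, 1, 1, 5) and L = D - A. Computing det(xI - L) by cofactor expansion (or equivalently via sum-over-permutations) gives x^6 - 10x^5 + 30x^4 - 40x^3 + 25x^2 - 6x. The constant term is 0 because L is singular (the all-ones vector lies in its kernel). There is one zero in the spectrum, matching the 1 component. By the matrix-tree theorem the graph has (1/6) * product of the nonzero eigenvalues = 1 spanning tree.

x^6 - 10x^5 + 30x^4 - 40x^3 + 25x^2 - 6x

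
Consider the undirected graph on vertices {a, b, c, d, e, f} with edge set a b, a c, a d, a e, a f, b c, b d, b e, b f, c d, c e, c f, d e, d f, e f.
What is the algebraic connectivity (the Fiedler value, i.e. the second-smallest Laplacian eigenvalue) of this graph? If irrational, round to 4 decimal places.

Reading degrees in the order [a, b, c, d, e, f] gives [5, 5, 5, 5, 5, 5]; set D = diag(5, 5, 5, 5, 5, 5) and form L = D - A. The smallest Laplacian eigenvalue is always 0. The next one, lambda_2 = 6, measures how hard the graph is to disconnect: larger values mean better connectivity.

6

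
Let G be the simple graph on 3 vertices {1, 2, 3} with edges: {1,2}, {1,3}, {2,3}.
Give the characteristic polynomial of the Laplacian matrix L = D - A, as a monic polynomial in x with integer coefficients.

x^3 - 6x^2 + 9x

Each diagonal entry of L is the vertex degree and each off-diagonal entry is -1 where an edge is present, 0 otherwise; in the order [1, 2, 3] the diagonal is [2, 2, 2]. The eigenvalues of L are [0, 3, 3]; the characteristic polynomial is the product of (x - lambda_i), which multiplies out to x^3 - 6x^2 + 9x. Since p(0) = det(-L) = 0, x divides p(x). By the matrix-tree theorem the graph has (1/3) * product of the nonzero eigenvalues = 3 spanning trees. The eigenvalues sum to 6, which equals trace(L) = 2|E|.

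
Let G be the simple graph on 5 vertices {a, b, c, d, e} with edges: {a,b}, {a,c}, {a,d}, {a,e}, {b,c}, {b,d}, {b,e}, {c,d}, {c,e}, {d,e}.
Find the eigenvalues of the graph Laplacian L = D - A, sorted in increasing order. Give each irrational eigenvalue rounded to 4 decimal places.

Each diagonal entry of L is the vertex degree and each off-diagonal entry is -1 where an edge is present, 0 otherwise; in the order [a, b, c, d, e] the diagonal is [4, 4, 4, 4, 4]. Since every row of L sums to 0, the all-ones vector is in the kernel and 0 is an eigenvalue. The single zero eigenvalue shows the graph is connected. There is one zero in the spectrum, matching the 1 component.

[0, 5, 5, 5, 5]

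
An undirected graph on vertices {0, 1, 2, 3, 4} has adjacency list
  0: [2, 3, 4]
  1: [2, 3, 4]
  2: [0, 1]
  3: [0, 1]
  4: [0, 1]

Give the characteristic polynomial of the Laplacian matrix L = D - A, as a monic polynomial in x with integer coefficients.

Each diagonal entry of L is the vertex degree and each off-diagonal entry is -1 where an edge is present, 0 otherwise; in the order [0, 1, 2, 3, 4] the diagonal is [3, 3, 2, 2, 2]. L has integer entries, so p(x) = det(xI - L) has integer coefficients. Expanding the determinant yields x^5 - 12x^4 + 51x^3 - 92x^2 + 60x. The constant term is 0 because L is singular (the all-ones vector lies in its kernel). The eigenvalues sum to 12, which equals trace(L) = 2|E|.

x^5 - 12x^4 + 51x^3 - 92x^2 + 60x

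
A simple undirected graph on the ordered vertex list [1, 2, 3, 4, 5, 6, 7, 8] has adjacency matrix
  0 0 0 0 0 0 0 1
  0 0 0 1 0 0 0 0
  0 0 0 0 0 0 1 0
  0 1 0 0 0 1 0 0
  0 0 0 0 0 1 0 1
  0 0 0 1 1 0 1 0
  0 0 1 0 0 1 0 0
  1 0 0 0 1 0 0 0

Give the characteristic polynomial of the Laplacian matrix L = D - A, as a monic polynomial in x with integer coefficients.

x^8 - 14x^7 + 77x^6 - 212x^5 + 307x^4 - 224x^3 + 72x^2 - 8x

With the vertex order [1, 2, 3, 4, 5, 6, 7, 8], the degrees are [1, 1, 1, 2, 2, 3, 2, 2], giving D = diag(1, 1, 1, 2, 2, 3, 2, 2) and L = D - A. Computing det(xI - L) by cofactor expansion (or equivalently via sum-over-permutations) gives x^8 - 14x^7 + 77x^6 - 212x^5 + 307x^4 - 224x^3 + 72x^2 - 8x. The constant term is 0 because L is singular (the all-ones vector lies in its kernel). The eigenvalues sum to 14, which equals trace(L) = 2|E|.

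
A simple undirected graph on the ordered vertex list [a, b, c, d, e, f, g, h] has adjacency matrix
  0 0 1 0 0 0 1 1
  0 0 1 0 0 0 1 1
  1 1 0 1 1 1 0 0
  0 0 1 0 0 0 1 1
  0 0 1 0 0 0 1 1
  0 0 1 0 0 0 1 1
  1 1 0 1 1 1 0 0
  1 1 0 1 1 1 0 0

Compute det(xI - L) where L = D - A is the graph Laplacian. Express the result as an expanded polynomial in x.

x^8 - 30x^7 + 375x^6 - 2540x^5 + 10095x^4 - 23598x^3 + 30105x^2 - 16200x

With the vertex order [a, b, c, d, e, f, g, h], the degrees are [3, 3, 5, 3, 3, 3, 5, 5], giving D = diag(3, 3, 5, 3, 3, 3, 5, 5) and L = D - A. Computing det(xI - L) by cofactor expansion (or equivalently via sum-over-permutations) gives x^8 - 30x^7 + 375x^6 - 2540x^5 + 10095x^4 - 23598x^3 + 30105x^2 - 16200x. The coefficient of x^7 equals -trace(L) = -30, matching the sum of degrees. By the matrix-tree theorem the graph has (1/8) * product of the nonzero eigenvalues = 2025 spanning trees.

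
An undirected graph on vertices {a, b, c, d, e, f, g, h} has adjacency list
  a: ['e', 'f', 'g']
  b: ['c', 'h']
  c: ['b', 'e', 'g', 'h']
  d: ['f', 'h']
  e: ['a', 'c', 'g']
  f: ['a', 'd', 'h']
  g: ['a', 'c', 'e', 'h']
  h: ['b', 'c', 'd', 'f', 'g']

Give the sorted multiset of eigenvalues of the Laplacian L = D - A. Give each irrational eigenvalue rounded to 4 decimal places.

Each diagonal entry of L is the vertex degree and each off-diagonal entry is -1 where an edge is present, 0 otherwise; in the order [a, b, c, d, e, f, g, h] the diagonal is [3, 2, 4, 2, 3, 3, 4, 5]. Since every row of L sums to 0, the all-ones vector is in the kernel and 0 is an eigenvalue. By the matrix-tree theorem the graph has (1/8) * product of the nonzero eigenvalues = 452 spanning trees. The largest eigenvalue, 6.3421, is at most the vertex count 8.

[0, 1.2849, 1.5407, 3.0359, 4, 4.3727, 5.4235, 6.3421]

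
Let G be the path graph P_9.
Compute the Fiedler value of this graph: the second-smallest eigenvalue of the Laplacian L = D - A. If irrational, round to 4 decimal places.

The graph has 9 vertices and degree multiset [2, 2, 2, 2, 2, 2, 2, 1, 1]; D is the diagonal matrix of degrees and L = D - A. Computing the eigenvalues of L and sorting gives [0, 0.1206, 0.4679, 1, 1.6527, 2.3473, 3, 3.5321, 3.8794]. The Fiedler value lambda_2 = 0.1206 is strictly positive, so the graph is connected. The eigenvalues sum to 16, which equals trace(L) = 2|E|.

0.1206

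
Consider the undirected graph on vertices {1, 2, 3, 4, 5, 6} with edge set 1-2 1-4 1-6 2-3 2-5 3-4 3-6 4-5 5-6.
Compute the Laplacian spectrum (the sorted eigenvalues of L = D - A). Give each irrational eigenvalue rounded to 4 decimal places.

Reading degrees in the order [1, 2, 3, 4, 5, 6] gives [3, 3, 3, 3, 3, 3]; set D = diag(3, 3, 3, 3, 3, 3) and form L = D - A. Diagonalising L (or applying a numerical eigensolver to the 6x6 matrix) gives the spectrum above. The eigenvalues sum to 18, which equals trace(L) = 2|E|.

[0, 3, 3, 3, 3, 6]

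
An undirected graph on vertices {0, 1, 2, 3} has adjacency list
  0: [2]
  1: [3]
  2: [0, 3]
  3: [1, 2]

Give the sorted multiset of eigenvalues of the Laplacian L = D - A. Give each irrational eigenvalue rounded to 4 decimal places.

With the vertex order [0, 1, 2, 3], the degrees are [1, 1, 2, 2], giving D = diag(1, 1, 2, 2) and L = D - A. L is symmetric positive semidefinite, so every eigenvalue is real and nonnegative. There is one zero in the spectrum, matching the 1 component.

[0, 0.5858, 2, 3.4142]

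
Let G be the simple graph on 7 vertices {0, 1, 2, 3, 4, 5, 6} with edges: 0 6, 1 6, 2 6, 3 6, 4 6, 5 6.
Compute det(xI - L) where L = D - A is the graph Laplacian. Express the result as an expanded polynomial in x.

x^7 - 12x^6 + 45x^5 - 80x^4 + 75x^3 - 36x^2 + 7x

Each diagonal entry of L is the vertex degree and each off-diagonal entry is -1 where an edge is present, 0 otherwise; in the order [0, 1, 2, 3, 4, 5, 6] the diagonal is [1, 1, 1, 1, 1, 1, 6]. Computing det(xI - L) by cofactor expansion (or equivalently via sum-over-permutations) gives x^7 - 12x^6 + 45x^5 - 80x^4 + 75x^3 - 36x^2 + 7x. The constant term is 0 because L is singular (the all-ones vector lies in its kernel). By the matrix-tree theorem the graph has (1/7) * product of the nonzero eigenvalues = 1 spanning tree. There is one zero in the spectrum, matching the 1 component.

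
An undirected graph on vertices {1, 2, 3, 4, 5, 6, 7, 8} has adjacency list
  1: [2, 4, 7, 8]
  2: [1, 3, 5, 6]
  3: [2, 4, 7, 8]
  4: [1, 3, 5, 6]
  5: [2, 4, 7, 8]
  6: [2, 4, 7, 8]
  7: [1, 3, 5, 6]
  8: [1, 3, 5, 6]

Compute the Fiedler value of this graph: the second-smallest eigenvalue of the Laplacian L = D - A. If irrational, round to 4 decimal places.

Reading degrees in the order [1, 2, 3, 4, 5, 6, 7, 8] gives [4, 4, 4, 4, 4, 4, 4, 4]; set D = diag(4, 4, 4, 4, 4, 4, 4, 4) and form L = D - A. The sorted Laplacian eigenvalues are [0, 4, 4, 4, 4, 4, 4, 8]; the algebraic connectivity is the second entry, 4. By the matrix-tree theorem the graph has (1/8) * product of the nonzero eigenvalues = 4096 spanning trees.

4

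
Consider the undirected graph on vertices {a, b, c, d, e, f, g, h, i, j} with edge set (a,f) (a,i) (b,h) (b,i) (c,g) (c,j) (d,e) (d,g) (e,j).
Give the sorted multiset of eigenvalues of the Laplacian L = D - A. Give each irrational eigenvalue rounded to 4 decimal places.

Reading degrees in the order [a, b, c, d, e, f, g, h, i, j] gives [2, 2, 2, 2, 2, 1, 2, 1, 2, 2]; set D = diag(2, 2, 2, 2, 2, 1, 2, 1, 2, 2) and form L = D - A. The multiplicity of 0 as a Laplacian eigenvalue equals the number of connected components. The 2 zero eigenvalues correspond to the 2 connected components. There are 2 zeros in the spectrum, matching the 2 components.

[0, 0, 0.3820, 1.3820, 1.3820, 1.3820, 2.6180, 3.6180, 3.6180, 3.6180]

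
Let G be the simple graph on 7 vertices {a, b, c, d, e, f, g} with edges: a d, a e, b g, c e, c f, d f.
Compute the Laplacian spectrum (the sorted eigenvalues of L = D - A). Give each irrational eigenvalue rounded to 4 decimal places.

With the vertex order [a, b, c, d, e, f, g], the degrees are [2, 1, 2, 2, 2, 2, 1], giving D = diag(2, 1, 2, 2, 2, 2, 1) and L = D - A. Since every row of L sums to 0, the all-ones vector is in the kernel and 0 is an eigenvalue. The 2 zero eigenvalues correspond to the 2 connected components. The eigenvalues sum to 12, which equals trace(L) = 2|E|. There are 2 zeros in the spectrum, matching the 2 components.

[0, 0, 1.3820, 1.3820, 2, 3.6180, 3.6180]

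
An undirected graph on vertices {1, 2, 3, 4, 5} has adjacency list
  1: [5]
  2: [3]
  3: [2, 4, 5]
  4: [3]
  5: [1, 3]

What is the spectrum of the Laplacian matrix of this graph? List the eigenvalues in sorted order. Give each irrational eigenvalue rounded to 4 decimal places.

[0, 0.5188, 1, 2.3111, 4.1701]

Reading degrees in the order [1, 2, 3, 4, 5] gives [1, 1, 3, 1, 2]; set D = diag(1, 1, 3, 1, 2) and form L = D - A. L is symmetric positive semidefinite, so every eigenvalue is real and nonnegative. The largest eigenvalue, 4.1701, is at most the vertex count 5. By the matrix-tree theorem the graph has (1/5) * product of the nonzero eigenvalues = 1 spanning tree.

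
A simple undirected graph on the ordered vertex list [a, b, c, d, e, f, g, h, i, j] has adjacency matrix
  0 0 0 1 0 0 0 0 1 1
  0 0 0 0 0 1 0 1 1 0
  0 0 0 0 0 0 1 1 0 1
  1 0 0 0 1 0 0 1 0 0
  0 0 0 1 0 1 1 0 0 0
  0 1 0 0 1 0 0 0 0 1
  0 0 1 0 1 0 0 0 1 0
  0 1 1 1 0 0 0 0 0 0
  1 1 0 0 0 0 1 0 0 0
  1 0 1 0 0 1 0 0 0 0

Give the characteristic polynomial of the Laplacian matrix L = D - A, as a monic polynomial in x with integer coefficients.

Reading degrees in the order [a, b, c, d, e, f, g, h, i, j] gives [3, 3, 3, 3, 3, 3, 3, 3, 3, 3]; set D = diag(3, 3, 3, 3, 3, 3, 3, 3, 3, 3) and form L = D - A. L has integer entries, so p(x) = det(xI - L) has integer coefficients. Expanding the determinant yields x^10 - 30x^9 + 390x^8 - 2880x^7 + 13305x^6 - 39882x^5 + 77640x^4 - 94800x^3 + 66000x^2 - 20000x. The constant term is 0 because L is singular (the all-ones vector lies in its kernel). By the matrix-tree theorem the graph has (1/10) * product of the nonzero eigenvalues = 2000 spanning trees. The largest eigenvalue, 5, is at most the vertex count 10.

x^10 - 30x^9 + 390x^8 - 2880x^7 + 13305x^6 - 39882x^5 + 77640x^4 - 94800x^3 + 66000x^2 - 20000x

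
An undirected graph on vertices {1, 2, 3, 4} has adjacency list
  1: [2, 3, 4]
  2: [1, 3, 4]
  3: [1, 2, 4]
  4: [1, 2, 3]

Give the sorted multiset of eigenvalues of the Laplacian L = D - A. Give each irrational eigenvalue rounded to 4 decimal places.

[0, 4, 4, 4]

With the vertex order [1, 2, 3, 4], the degrees are [3, 3, 3, 3], giving D = diag(3, 3, 3, 3) and L = D - A. Diagonalising L (or applying a numerical eigensolver to the 4x4 matrix) gives the spectrum above. The eigenvalues sum to 12, which equals trace(L) = 2|E|.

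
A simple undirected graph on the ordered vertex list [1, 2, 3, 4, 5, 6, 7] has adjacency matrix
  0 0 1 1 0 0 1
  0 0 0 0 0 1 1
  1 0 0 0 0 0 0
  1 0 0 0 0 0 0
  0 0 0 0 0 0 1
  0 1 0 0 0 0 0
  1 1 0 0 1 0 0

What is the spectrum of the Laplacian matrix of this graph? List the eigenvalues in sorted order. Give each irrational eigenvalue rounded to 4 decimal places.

[0, 0.3217, 0.6802, 1, 2.1397, 3.2297, 4.6287]

Reading degrees in the order [1, 2, 3, 4, 5, 6, 7] gives [3, 2, 1, 1, 1, 1, 3]; set D = diag(3, 2, 1, 1, 1, 1, 3) and form L = D - A. Since every row of L sums to 0, the all-ones vector is in the kernel and 0 is an eigenvalue. The single zero eigenvalue shows the graph is connected. The eigenvalues sum to 12, which equals trace(L) = 2|E|. There is one zero in the spectrum, matching the 1 component.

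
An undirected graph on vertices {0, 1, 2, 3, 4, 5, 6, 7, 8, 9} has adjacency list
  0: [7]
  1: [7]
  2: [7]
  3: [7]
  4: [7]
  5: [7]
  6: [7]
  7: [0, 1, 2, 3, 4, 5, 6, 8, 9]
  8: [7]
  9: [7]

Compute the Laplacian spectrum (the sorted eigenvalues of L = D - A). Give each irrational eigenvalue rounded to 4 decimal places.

[0, 1, 1, 1, 1, 1, 1, 1, 1, 10]

Each diagonal entry of L is the vertex degree and each off-diagonal entry is -1 where an edge is present, 0 otherwise; in the order [0, 1, 2, 3, 4, 5, 6, 7, 8, 9] the diagonal is [1, 1, 1, 1, 1, 1, 1, 9, 1, 1]. The multiplicity of 0 as a Laplacian eigenvalue equals the number of connected components. The single zero eigenvalue shows the graph is connected. By the matrix-tree theorem the graph has (1/10) * product of the nonzero eigenvalues = 1 spanning tree.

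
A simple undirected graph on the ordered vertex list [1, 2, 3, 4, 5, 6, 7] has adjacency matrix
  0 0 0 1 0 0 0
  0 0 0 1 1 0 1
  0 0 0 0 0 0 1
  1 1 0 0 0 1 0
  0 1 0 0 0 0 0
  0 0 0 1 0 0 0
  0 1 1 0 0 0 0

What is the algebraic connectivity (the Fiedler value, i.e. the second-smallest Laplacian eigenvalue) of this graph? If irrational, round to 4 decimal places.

0.3217

Reading degrees in the order [1, 2, 3, 4, 5, 6, 7] gives [1, 3, 1, 3, 1, 1, 2]; set D = diag(1, 3, 1, 3, 1, 1, 2) and form L = D - A. The smallest Laplacian eigenvalue is always 0. The next one, lambda_2 = 0.3217, measures how hard the graph is to disconnect: larger values mean better connectivity. There is one zero in the spectrum, matching the 1 component. The largest eigenvalue, 4.6287, is at most the vertex count 7.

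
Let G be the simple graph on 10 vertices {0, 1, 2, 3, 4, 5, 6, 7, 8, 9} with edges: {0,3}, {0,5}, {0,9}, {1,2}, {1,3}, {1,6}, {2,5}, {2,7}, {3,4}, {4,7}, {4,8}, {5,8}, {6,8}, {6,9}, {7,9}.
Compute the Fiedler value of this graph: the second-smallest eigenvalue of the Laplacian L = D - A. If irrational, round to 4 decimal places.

Each diagonal entry of L is the vertex degree and each off-diagonal entry is -1 where an edge is present, 0 otherwise; in the order [0, 1, 2, 3, 4, 5, 6, 7, 8, 9] the diagonal is [3, 3, 3, 3, 3, 3, 3, 3, 3, 3]. The sorted Laplacian eigenvalues are [0, 2, 2, 2, 2, 2, 5, 5, 5, 5]; the algebraic connectivity is the second entry, 2. The eigenvalues sum to 30, which equals trace(L) = 2|E|.

2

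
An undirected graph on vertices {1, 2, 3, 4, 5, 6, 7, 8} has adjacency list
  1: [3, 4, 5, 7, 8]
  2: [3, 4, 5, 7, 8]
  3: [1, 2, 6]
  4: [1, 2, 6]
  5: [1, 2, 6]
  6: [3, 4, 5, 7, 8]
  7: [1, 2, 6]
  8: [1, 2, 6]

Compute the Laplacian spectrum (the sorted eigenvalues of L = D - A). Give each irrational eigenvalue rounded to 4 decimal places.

[0, 3, 3, 3, 3, 5, 5, 8]

Each diagonal entry of L is the vertex degree and each off-diagonal entry is -1 where an edge is present, 0 otherwise; in the order [1, 2, 3, 4, 5, 6, 7, 8] the diagonal is [5, 5, 3, 3, 3, 5, 3, 3]. L is symmetric positive semidefinite, so every eigenvalue is real and nonnegative. The single zero eigenvalue shows the graph is connected.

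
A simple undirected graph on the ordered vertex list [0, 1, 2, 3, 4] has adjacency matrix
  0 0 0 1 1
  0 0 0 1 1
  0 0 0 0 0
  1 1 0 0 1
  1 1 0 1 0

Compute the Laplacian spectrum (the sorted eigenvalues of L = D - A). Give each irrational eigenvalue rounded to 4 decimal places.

[0, 0, 2, 4, 4]

Reading degrees in the order [0, 1, 2, 3, 4] gives [2, 2, 0, 3, 3]; set D = diag(2, 2, 0, 3, 3) and form L = D - A. The multiplicity of 0 as a Laplacian eigenvalue equals the number of connected components. The 2 zero eigenvalues correspond to the 2 connected components. The eigenvalues sum to 10, which equals trace(L) = 2|E|. The largest eigenvalue, 4, is at most the vertex count 5.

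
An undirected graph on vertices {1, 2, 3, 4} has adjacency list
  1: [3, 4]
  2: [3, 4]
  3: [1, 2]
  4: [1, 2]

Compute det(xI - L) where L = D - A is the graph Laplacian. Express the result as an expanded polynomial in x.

x^4 - 8x^3 + 20x^2 - 16x

Reading degrees in the order [1, 2, 3, 4] gives [2, 2, 2, 2]; set D = diag(2, 2, 2, 2) and form L = D - A. L has integer entries, so p(x) = det(xI - L) has integer coefficients. Expanding the determinant yields x^4 - 8x^3 + 20x^2 - 16x. The constant term is 0 because L is singular (the all-ones vector lies in its kernel). The eigenvalues sum to 8, which equals trace(L) = 2|E|.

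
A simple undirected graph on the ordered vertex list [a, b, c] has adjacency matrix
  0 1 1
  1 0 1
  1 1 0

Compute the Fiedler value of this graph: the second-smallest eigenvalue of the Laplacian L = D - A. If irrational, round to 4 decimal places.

3

Each diagonal entry of L is the vertex degree and each off-diagonal entry is -1 where an edge is present, 0 otherwise; in the order [a, b, c] the diagonal is [2, 2, 2]. The smallest Laplacian eigenvalue is always 0. The next one, lambda_2 = 3, measures how hard the graph is to disconnect: larger values mean better connectivity.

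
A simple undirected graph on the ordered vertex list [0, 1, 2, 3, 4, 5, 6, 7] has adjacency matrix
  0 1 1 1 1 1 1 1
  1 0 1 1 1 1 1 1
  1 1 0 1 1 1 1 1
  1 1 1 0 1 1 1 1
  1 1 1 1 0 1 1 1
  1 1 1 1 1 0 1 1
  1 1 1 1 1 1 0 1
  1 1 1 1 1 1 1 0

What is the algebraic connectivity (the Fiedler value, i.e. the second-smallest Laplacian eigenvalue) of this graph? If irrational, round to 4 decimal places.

8

With the vertex order [0, 1, 2, 3, 4, 5, 6, 7], the degrees are [7, 7, 7, 7, 7, 7, 7, 7], giving D = diag(7, 7, 7, 7, 7, 7, 7, 7) and L = D - A. Computing the eigenvalues of L and sorting gives [0, 8, 8, 8, 8, 8, 8, 8]. The Fiedler value lambda_2 = 8 is strictly positive, so the graph is connected. The largest eigenvalue, 8, is at most the vertex count 8.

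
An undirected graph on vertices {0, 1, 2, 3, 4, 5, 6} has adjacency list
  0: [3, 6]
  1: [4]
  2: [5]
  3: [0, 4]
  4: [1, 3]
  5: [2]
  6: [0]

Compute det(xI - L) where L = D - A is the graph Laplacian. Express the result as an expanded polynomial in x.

Reading degrees in the order [0, 1, 2, 3, 4, 5, 6] gives [2, 1, 1, 2, 2, 1, 1]; set D = diag(2, 1, 1, 2, 2, 1, 1) and form L = D - A. L has integer entries, so p(x) = det(xI - L) has integer coefficients. Expanding the determinant yields x^7 - 10x^6 + 37x^5 - 62x^4 + 45x^3 - 10x^2. The constant term is 0 because L is singular (the all-ones vector lies in its kernel). The eigenvalues sum to 10, which equals trace(L) = 2|E|.

x^7 - 10x^6 + 37x^5 - 62x^4 + 45x^3 - 10x^2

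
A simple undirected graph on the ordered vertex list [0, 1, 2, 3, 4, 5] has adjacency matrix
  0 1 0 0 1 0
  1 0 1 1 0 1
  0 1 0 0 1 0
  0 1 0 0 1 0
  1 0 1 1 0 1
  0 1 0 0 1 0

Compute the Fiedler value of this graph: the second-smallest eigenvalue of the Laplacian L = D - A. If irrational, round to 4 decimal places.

Reading degrees in the order [0, 1, 2, 3, 4, 5] gives [2, 4, 2, 2, 4, 2]; set D = diag(2, 4, 2, 2, 4, 2) and form L = D - A. The smallest Laplacian eigenvalue is always 0. The next one, lambda_2 = 2, measures how hard the graph is to disconnect: larger values mean better connectivity. By the matrix-tree theorem the graph has (1/6) * product of the nonzero eigenvalues = 32 spanning trees.

2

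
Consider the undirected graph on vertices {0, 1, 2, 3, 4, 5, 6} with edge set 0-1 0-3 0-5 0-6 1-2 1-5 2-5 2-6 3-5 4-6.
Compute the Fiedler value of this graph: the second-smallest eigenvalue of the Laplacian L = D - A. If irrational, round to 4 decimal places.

Each diagonal entry of L is the vertex degree and each off-diagonal entry is -1 where an edge is present, 0 otherwise; in the order [0, 1, 2, 3, 4, 5, 6] the diagonal is [4, 3, 3, 2, 1, 4, 3]. The smallest Laplacian eigenvalue is always 0. The next one, lambda_2 = 0.7066, measures how hard the graph is to disconnect: larger values mean better connectivity. The largest eigenvalue, 5.7373, is at most the vertex count 7. There is one zero in the spectrum, matching the 1 component.

0.7066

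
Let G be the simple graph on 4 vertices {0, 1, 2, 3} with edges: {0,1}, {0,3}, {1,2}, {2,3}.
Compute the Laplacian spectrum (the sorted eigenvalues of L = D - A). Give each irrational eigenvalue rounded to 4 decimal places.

Reading degrees in the order [0, 1, 2, 3] gives [2, 2, 2, 2]; set D = diag(2, 2, 2, 2) and form L = D - A. L is symmetric positive semidefinite, so every eigenvalue is real and nonnegative. The single zero eigenvalue shows the graph is connected. By the matrix-tree theorem the graph has (1/4) * product of the nonzero eigenvalues = 4 spanning trees. There is one zero in the spectrum, matching the 1 component.

[0, 2, 2, 4]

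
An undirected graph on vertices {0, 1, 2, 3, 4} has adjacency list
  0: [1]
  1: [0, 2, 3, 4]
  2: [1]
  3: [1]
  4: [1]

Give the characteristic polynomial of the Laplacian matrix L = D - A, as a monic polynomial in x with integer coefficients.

x^5 - 8x^4 + 18x^3 - 16x^2 + 5x

Reading degrees in the order [0, 1, 2, 3, 4] gives [1, 4, 1, 1, 1]; set D = diag(1, 4, 1, 1, 1) and form L = D - A. L has integer entries, so p(x) = det(xI - L) has integer coefficients. Expanding the determinant yields x^5 - 8x^4 + 18x^3 - 16x^2 + 5x. Since p(0) = det(-L) = 0, x divides p(x). There is one zero in the spectrum, matching the 1 component.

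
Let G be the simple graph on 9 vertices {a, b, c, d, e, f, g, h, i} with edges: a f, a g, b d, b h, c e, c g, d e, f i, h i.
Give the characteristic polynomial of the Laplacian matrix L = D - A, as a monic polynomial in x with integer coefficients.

x^9 - 18x^8 + 135x^7 - 546x^6 + 1287x^5 - 1782x^4 + 1386x^3 - 540x^2 + 81x

Each diagonal entry of L is the vertex degree and each off-diagonal entry is -1 where an edge is present, 0 otherwise; in the order [a, b, c, d, e, f, g, h, i] the diagonal is [2, 2, 2, 2, 2, 2, 2, 2, 2]. Computing det(xI - L) by cofactor expansion (or equivalently via sum-over-permutations) gives x^9 - 18x^8 + 135x^7 - 546x^6 + 1287x^5 - 1782x^4 + 1386x^3 - 540x^2 + 81x. The constant term is 0 because L is singular (the all-ones vector lies in its kernel). By the matrix-tree theorem the graph has (1/9) * product of the nonzero eigenvalues = 9 spanning trees. The eigenvalues sum to 18, which equals trace(L) = 2|E|.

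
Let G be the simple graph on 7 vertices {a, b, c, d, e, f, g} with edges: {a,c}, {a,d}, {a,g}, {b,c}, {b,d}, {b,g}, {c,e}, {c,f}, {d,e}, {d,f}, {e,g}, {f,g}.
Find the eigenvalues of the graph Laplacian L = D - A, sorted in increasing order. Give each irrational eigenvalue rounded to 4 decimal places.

With the vertex order [a, b, c, d, e, f, g], the degrees are [3, 3, 4, 4, 3, 3, 4], giving D = diag(3, 3, 4, 4, 3, 3, 4) and L = D - A. L is symmetric positive semidefinite, so every eigenvalue is real and nonnegative. The largest eigenvalue, 7, is at most the vertex count 7. The eigenvalues sum to 24, which equals trace(L) = 2|E|.

[0, 3, 3, 3, 4, 4, 7]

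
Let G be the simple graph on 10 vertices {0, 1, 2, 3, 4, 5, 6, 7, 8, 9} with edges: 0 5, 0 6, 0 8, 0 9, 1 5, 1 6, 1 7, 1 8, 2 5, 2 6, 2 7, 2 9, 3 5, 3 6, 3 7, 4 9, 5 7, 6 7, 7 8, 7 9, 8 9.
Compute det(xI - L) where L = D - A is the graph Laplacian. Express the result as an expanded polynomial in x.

Reading degrees in the order [0, 1, 2, 3, 4, 5, 6, 7, 8, 9] gives [4, 4, 4, 3, 1, 5, 5, 7, 4, 5]; set D = diag(4, 4, 4, 3, 1, 5, 5, 7, 4, 5) and form L = D - A. L has integer entries, so p(x) = det(xI - L) has integer coefficients. Expanding the determinant yields x^10 - 42x^9 + 762x^8 - 7820x^7 + 49871x^6 - 204054x^5 + 532081x^4 - 843332x^3 + 722905x^2 - 245100x. Since p(0) = det(-L) = 0, x divides p(x). By the matrix-tree theorem the graph has (1/10) * product of the nonzero eigenvalues = 24510 spanning trees. The eigenvalues sum to 42, which equals trace(L) = 2|E|.

x^10 - 42x^9 + 762x^8 - 7820x^7 + 49871x^6 - 204054x^5 + 532081x^4 - 843332x^3 + 722905x^2 - 245100x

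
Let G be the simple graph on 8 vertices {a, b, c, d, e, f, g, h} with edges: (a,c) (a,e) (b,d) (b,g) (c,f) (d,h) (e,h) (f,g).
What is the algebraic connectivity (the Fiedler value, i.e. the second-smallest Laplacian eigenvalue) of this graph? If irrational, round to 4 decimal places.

Each diagonal entry of L is the vertex degree and each off-diagonal entry is -1 where an edge is present, 0 otherwise; in the order [a, b, c, d, e, f, g, h] the diagonal is [2, 2, 2, 2, 2, 2, 2, 2]. Computing the eigenvalues of L and sorting gives [0, 0.5858, 0.5858, 2, 2, 3.4142, 3.4142, 4]. The Fiedler value lambda_2 = 0.5858 is strictly positive, so the graph is connected. The largest eigenvalue, 4, is at most the vertex count 8. By the matrix-tree theorem the graph has (1/8) * product of the nonzero eigenvalues = 8 spanning trees.

0.5858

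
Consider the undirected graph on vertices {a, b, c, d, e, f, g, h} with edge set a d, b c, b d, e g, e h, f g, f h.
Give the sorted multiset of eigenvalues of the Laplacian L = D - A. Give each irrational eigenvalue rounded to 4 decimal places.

With the vertex order [a, b, c, d, e, f, g, h], the degrees are [1, 2, 1, 2, 2, 2, 2, 2], giving D = diag(1, 2, 1, 2, 2, 2, 2, 2) and L = D - A. L is symmetric positive semidefinite, so every eigenvalue is real and nonnegative. The 2 zero eigenvalues correspond to the 2 connected components. The largest eigenvalue, 4, is at most the vertex count 8. There are 2 zeros in the spectrum, matching the 2 components.

[0, 0, 0.5858, 2, 2, 2, 3.4142, 4]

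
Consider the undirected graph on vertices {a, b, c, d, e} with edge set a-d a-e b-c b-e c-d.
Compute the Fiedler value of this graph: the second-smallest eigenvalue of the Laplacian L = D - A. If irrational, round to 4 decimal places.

1.3820

Each diagonal entry of L is the vertex degree and each off-diagonal entry is -1 where an edge is present, 0 otherwise; in the order [a, b, c, d, e] the diagonal is [2, 2, 2, 2, 2]. The smallest Laplacian eigenvalue is always 0. The next one, lambda_2 = 1.3820, measures how hard the graph is to disconnect: larger values mean better connectivity. The largest eigenvalue, 3.6180, is at most the vertex count 5.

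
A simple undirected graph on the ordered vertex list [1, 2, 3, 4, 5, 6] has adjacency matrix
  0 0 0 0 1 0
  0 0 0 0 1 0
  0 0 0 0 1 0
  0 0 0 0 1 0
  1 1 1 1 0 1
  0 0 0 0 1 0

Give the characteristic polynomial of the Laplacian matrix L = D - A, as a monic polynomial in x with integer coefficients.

Reading degrees in the order [1, 2, 3, 4, 5, 6] gives [1, 1, 1, 1, 5, 1]; set D = diag(1, 1, 1, 1, 5, 1) and form L = D - A. The eigenvalues of L are [0, 1, 1, 1, 1, 6]; the characteristic polynomial is the product of (x - lambda_i), which multiplies out to x^6 - 10x^5 + 30x^4 - 40x^3 + 25x^2 - 6x. Since p(0) = det(-L) = 0, x divides p(x). The eigenvalues sum to 10, which equals trace(L) = 2|E|.

x^6 - 10x^5 + 30x^4 - 40x^3 + 25x^2 - 6x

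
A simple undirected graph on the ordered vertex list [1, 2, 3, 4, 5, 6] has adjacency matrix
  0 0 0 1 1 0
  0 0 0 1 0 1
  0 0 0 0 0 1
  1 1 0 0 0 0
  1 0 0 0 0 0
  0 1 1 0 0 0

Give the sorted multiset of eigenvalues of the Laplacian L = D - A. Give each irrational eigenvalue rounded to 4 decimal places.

[0, 0.2679, 1, 2, 3, 3.7321]

Reading degrees in the order [1, 2, 3, 4, 5, 6] gives [2, 2, 1, 2, 1, 2]; set D = diag(2, 2, 1, 2, 1, 2) and form L = D - A. Since every row of L sums to 0, the all-ones vector is in the kernel and 0 is an eigenvalue. The single zero eigenvalue shows the graph is connected. By the matrix-tree theorem the graph has (1/6) * product of the nonzero eigenvalues = 1 spanning tree.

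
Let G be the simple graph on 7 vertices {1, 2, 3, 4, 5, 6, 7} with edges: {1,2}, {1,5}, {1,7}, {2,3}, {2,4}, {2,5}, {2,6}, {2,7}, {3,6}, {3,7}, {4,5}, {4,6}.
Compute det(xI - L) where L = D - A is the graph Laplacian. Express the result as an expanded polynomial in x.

x^7 - 24x^6 + 231x^5 - 1140x^4 + 3036x^3 - 4128x^2 + 2240x

Each diagonal entry of L is the vertex degree and each off-diagonal entry is -1 where an edge is present, 0 otherwise; in the order [1, 2, 3, 4, 5, 6, 7] the diagonal is [3, 6, 3, 3, 3, 3, 3]. L has integer entries, so p(x) = det(xI - L) has integer coefficients. Expanding the determinant yields x^7 - 24x^6 + 231x^5 - 1140x^4 + 3036x^3 - 4128x^2 + 2240x. Since p(0) = det(-L) = 0, x divides p(x). There is one zero in the spectrum, matching the 1 component. The largest eigenvalue, 7, is at most the vertex count 7.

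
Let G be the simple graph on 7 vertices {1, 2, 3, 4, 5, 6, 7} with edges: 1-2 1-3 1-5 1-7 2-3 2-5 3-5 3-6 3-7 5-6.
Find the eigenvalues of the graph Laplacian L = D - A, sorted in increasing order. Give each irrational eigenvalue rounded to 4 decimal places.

[0, 0, 1.6972, 2.3820, 4.6180, 5.3028, 6]

With the vertex order [1, 2, 3, 4, 5, 6, 7], the degrees are [4, 3, 5, 0, 4, 2, 2], giving D = diag(4, 3, 5, 0, 4, 2, 2) and L = D - A. The multiplicity of 0 as a Laplacian eigenvalue equals the number of connected components. The 2 zero eigenvalues correspond to the 2 connected components. The largest eigenvalue, 6, is at most the vertex count 7.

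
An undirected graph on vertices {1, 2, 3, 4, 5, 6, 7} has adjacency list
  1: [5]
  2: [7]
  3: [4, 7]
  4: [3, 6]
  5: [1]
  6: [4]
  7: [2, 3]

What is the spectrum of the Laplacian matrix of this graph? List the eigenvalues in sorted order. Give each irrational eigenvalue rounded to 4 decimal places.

With the vertex order [1, 2, 3, 4, 5, 6, 7], the degrees are [1, 1, 2, 2, 1, 1, 2], giving D = diag(1, 1, 2, 2, 1, 1, 2) and L = D - A. The multiplicity of 0 as a Laplacian eigenvalue equals the number of connected components. The 2 zero eigenvalues correspond to the 2 connected components.

[0, 0, 0.3820, 1.3820, 2, 2.6180, 3.6180]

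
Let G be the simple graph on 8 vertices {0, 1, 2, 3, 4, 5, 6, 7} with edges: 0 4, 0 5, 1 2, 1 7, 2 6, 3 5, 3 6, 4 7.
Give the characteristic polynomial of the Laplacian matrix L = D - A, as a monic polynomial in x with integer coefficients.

x^8 - 16x^7 + 104x^6 - 352x^5 + 660x^4 - 672x^3 + 336x^2 - 64x

Each diagonal entry of L is the vertex degree and each off-diagonal entry is -1 where an edge is present, 0 otherwise; in the order [0, 1, 2, 3, 4, 5, 6, 7] the diagonal is [2, 2, 2, 2, 2, 2, 2, 2]. Computing det(xI - L) by cofactor expansion (or equivalently via sum-over-permutations) gives x^8 - 16x^7 + 104x^6 - 352x^5 + 660x^4 - 672x^3 + 336x^2 - 64x. Since p(0) = det(-L) = 0, x divides p(x).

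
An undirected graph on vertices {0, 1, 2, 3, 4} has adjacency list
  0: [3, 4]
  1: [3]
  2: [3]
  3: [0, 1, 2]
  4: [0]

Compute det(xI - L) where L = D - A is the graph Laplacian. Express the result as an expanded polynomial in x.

x^5 - 8x^4 + 20x^3 - 18x^2 + 5x

With the vertex order [0, 1, 2, 3, 4], the degrees are [2, 1, 1, 3, 1], giving D = diag(2, 1, 1, 3, 1) and L = D - A. L has integer entries, so p(x) = det(xI - L) has integer coefficients. Expanding the determinant yields x^5 - 8x^4 + 20x^3 - 18x^2 + 5x. Since p(0) = det(-L) = 0, x divides p(x). By the matrix-tree theorem the graph has (1/5) * product of the nonzero eigenvalues = 1 spanning tree.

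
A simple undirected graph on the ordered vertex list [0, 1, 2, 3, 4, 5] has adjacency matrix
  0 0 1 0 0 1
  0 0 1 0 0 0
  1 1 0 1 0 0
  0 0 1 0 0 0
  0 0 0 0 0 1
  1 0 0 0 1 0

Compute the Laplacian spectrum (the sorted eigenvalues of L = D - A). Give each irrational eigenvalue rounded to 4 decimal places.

With the vertex order [0, 1, 2, 3, 4, 5], the degrees are [2, 1, 3, 1, 1, 2], giving D = diag(2, 1, 3, 1, 1, 2) and L = D - A. Diagonalising L (or applying a numerical eigensolver to the 6x6 matrix) gives the spectrum above. The single zero eigenvalue shows the graph is connected. There is one zero in the spectrum, matching the 1 component. By the matrix-tree theorem the graph has (1/6) * product of the nonzero eigenvalues = 1 spanning tree.

[0, 0.3249, 1, 1.4608, 3, 4.2143]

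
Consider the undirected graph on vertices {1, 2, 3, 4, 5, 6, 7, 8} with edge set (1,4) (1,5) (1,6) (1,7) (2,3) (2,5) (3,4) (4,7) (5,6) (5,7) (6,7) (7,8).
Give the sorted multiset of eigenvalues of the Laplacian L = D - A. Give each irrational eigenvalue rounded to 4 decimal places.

Reading degrees in the order [1, 2, 3, 4, 5, 6, 7, 8] gives [4, 2, 2, 3, 4, 3, 5, 1]; set D = diag(4, 2, 2, 3, 4, 3, 5, 1) and form L = D - A. The multiplicity of 0 as a Laplacian eigenvalue equals the number of connected components. The single zero eigenvalue shows the graph is connected.

[0, 0.7942, 1.3576, 2.0882, 3.5426, 4.7758, 5.3007, 6.1408]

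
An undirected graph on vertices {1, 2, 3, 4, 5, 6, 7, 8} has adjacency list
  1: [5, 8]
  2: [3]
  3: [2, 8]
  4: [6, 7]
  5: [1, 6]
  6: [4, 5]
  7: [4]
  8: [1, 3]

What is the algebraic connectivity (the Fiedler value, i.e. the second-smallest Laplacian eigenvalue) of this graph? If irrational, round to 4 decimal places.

0.1522

Reading degrees in the order [1, 2, 3, 4, 5, 6, 7, 8] gives [2, 1, 2, 2, 2, 2, 1, 2]; set D = diag(2, 1, 2, 2, 2, 2, 1, 2) and form L = D - A. Computing the eigenvalues of L and sorting gives [0, 0.1522, 0.5858, 1.2346, 2, 2.7654, 3.4142, 3.8478]. The Fiedler value lambda_2 = 0.1522 is strictly positive, so the graph is connected. The eigenvalues sum to 14, which equals trace(L) = 2|E|. There is one zero in the spectrum, matching the 1 component.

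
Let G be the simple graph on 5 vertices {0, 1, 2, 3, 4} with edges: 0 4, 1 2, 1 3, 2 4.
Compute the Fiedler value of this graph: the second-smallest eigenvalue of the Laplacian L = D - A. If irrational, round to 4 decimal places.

0.3820

With the vertex order [0, 1, 2, 3, 4], the degrees are [1, 2, 2, 1, 2], giving D = diag(1, 2, 2, 1, 2) and L = D - A. The smallest Laplacian eigenvalue is always 0. The next one, lambda_2 = 0.3820, measures how hard the graph is to disconnect: larger values mean better connectivity. By the matrix-tree theorem the graph has (1/5) * product of the nonzero eigenvalues = 1 spanning tree.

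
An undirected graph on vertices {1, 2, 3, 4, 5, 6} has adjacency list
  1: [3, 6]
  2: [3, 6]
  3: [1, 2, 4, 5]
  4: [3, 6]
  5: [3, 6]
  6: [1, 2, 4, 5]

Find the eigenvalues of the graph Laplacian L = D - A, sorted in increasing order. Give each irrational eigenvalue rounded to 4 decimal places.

[0, 2, 2, 2, 4, 6]

Reading degrees in the order [1, 2, 3, 4, 5, 6] gives [2, 2, 4, 2, 2, 4]; set D = diag(2, 2, 4, 2, 2, 4) and form L = D - A. The multiplicity of 0 as a Laplacian eigenvalue equals the number of connected components. The single zero eigenvalue shows the graph is connected. By the matrix-tree theorem the graph has (1/6) * product of the nonzero eigenvalues = 32 spanning trees.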